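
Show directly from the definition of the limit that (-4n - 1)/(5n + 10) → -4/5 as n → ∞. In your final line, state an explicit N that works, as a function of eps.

Let eps > 0. For n ≥ 1, |(-4n - 1)/(5n + 10) + 4/5| = |35|/(5(5n + 10)) = 35/(5(5n + 10)).
Since 5n + 10 ≥ 5n for n ≥ 1, this is ≤ 35/(5·5n) = (7/5)/n.
So |(-4n - 1)/(5n + 10) + 4/5| < eps whenever n > (7/5)/eps.
Take N = (7/5)/eps. If n > N then |(-4n - 1)/(5n + 10) + 4/5| ≤ (7/5)/n < eps.

N = (7/5)/eps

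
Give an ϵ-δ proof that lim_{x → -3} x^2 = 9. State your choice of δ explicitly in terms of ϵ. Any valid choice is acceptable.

Let ϵ > 0. We seek δ > 0 with 0 < |x + 3| < δ ⇒ |x^2 − 9| < ϵ.
Factor: x^2 − 9 = (x + 3)(x - 3), so |x^2 − 9| = |x + 3|·|x - 3|.
Impose δ ≤ 1 so that |x| < 4; then |x - 3| ≤ 7.
Hence |x^2 − 9| ≤ 7|x + 3|, which is < ϵ once |x + 3| < ϵ/7.
Take δ = min(1, ϵ/7). If 0 < |x + 3| < δ then both bounds hold and |x^2 − 9| ≤ 7|x + 3| < 7·(ϵ/7) = ϵ.

δ = min(1, ϵ/7)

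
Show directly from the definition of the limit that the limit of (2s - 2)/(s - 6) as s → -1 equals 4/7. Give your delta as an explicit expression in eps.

delta = min(7/2, (49/20)eps)

Let eps > 0. We want delta > 0 with 0 < |s + 1| < delta ⇒ |(2s - 2)/(s - 6) − (4/7)| < eps.
Combining over a common denominator, (2s - 2)/(s - 6) − (4/7) = [(2s - 2)·(-7) − (-4)·(s - 6)] / [(-7)·(s - 6)] = -10(s + 1) / ((-7)(s - 6)).
So |(2s - 2)/(s - 6) − (4/7)| = 10|s + 1| / (7·|s − 6|).
Restrict delta ≤ 7/2. Then |s + 1| < 7/2 gives |s − 6| = |(s + 1) + (-7)| ≥ 7 − 7/2 = 7/2.
Hence |(2s - 2)/(s - 6) − (4/7)| < 10|s + 1|/(7·(7/2)) = (20/49)|s + 1|, which is < eps once |s + 1| < (49/20)eps.
Take delta = min(7/2, (49/20)eps). Then 0 < |s + 1| < delta forces both bounds, so |(2s - 2)/(s - 6) − (4/7)| < eps.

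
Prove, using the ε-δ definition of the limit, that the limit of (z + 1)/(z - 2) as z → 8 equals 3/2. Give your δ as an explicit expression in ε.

δ = min(3, 6ε)

Suppose ε > 0. We want δ > 0 with 0 < |z − 8| < δ ⇒ |(z + 1)/(z - 2) − (3/2)| < ε.
Combining over a common denominator, (z + 1)/(z - 2) − (3/2) = [(z + 1)·6 − 9·(z - 2)] / [6·(z - 2)] = -3(z − 8) / (6(z - 2)).
So |(z + 1)/(z - 2) − (3/2)| = 3|z − 8| / (6·|z − 2|).
Require δ ≤ 3, so |z − 2| ≥ |6| − |z − 8| > 6 − 3 = 3.
Hence |(z + 1)/(z - 2) − (3/2)| < 3|z − 8|/(6·3) = (1/6)|z − 8|, which is < ε once |z − 8| < 6ε.
Take δ = min(3, 6ε). Then 0 < |z − 8| < δ forces both bounds, so |(z + 1)/(z - 2) − (3/2)| < ε.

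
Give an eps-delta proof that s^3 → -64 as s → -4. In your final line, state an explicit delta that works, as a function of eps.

delta = min(1, eps/61)

Suppose eps > 0. We seek delta > 0 with 0 < |s + 4| < delta ⇒ |s^3 + 64| < eps.
Factor: s^3 + 64 = (s + 4)(s^2 - 4s + 16), so |s^3 + 64| = |s + 4|·|s^2 - 4s + 16|.
Impose delta ≤ 1 so that |s| < 5; then |s^2 - 4s + 16| ≤ 61.
Hence |s^3 + 64| ≤ 61|s + 4|, which is < eps once |s + 4| < eps/61.
Take delta = min(1, eps/61). If 0 < |s + 4| < delta then both bounds hold and |s^3 + 64| ≤ 61|s + 4| < 61·(eps/61) = eps.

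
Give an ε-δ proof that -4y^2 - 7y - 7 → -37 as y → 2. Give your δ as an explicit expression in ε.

Fix ε > 0. We want δ > 0 such that 0 < |y − 2| < δ implies |(-4y^2 - 7y - 7) + 37| < ε.
(-4y^2 - 7y - 7) + 37 = -4y^2 - 7y + 30 = (y − 2)(-4y - 15).
So |(-4y^2 - 7y - 7) + 37| = |y − 2|·|-4y - 15|.
Assume first that |y − 2| < 1, so |y| < 3. Then |-4y - 15| ≤ 4·3 + 15 = 27.
Hence |(-4y^2 - 7y - 7) + 37| ≤ 27|y − 2| < ε provided |y − 2| < ε/27.
Choosing δ = min(1, ε/27) ensures both conditions, hence |(-4y^2 - 7y - 7) + 37| < ε.

δ = min(1, ε/27)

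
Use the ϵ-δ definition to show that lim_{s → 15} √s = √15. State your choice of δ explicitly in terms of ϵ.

Let ϵ > 0 be given. We want δ > 0 such that 0 < |s − 15| < δ implies |√s − √15| < ϵ.
Rationalise: √s − √15 = (s − 15)/(√s + √15), so |√s − √15| = |s − 15|/(√s + √15).
Restrict δ ≤ 15 so that |s − 15| < 15 forces s > 0, and then √s + √15 > √15.
Hence |√s − √15| < |s − 15|/√15, which is < ϵ once |s − 15| < √15·ϵ.
Take δ = min(15, √15·ϵ). If 0 < |s − 15| < δ then s > 0 and |√s − √15| < |s − 15|/√15 < ϵ.

δ = min(15, √15·ϵ)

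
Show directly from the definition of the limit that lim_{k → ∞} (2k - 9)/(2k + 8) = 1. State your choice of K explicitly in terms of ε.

K = (17/2)/ε

Fix ε > 0. For k ≥ 1, |(2k - 9)/(2k + 8) − 1| = |-34|/(2(2k + 8)) = 34/(2(2k + 8)).
Since 2k + 8 ≥ 2k for k ≥ 1, this is ≤ 34/(2·2k) = (17/2)/k.
So |(2k - 9)/(2k + 8) − 1| < ε whenever k > (17/2)/ε.
Take K = (17/2)/ε. If k > K then |(2k - 9)/(2k + 8) − 1| ≤ (17/2)/k < ε.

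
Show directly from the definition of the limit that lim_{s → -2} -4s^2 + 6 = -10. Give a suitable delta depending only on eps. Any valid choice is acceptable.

delta = min(2, eps/24)

Fix eps > 0. We want delta > 0 such that 0 < |s + 2| < delta implies |(-4s^2 + 6) + 10| < eps.
(-4s^2 + 6) + 10 = -4s^2 + 16 = (s + 2)(-4s + 8).
So |(-4s^2 + 6) + 10| = |s + 2|·|-4s + 8|.
Require delta ≤ 2. Then |s + 2| < 2 gives |s| < 4, and by the triangle inequality |-4s + 8| ≤ 4·4 + 8 = 24.
Hence |(-4s^2 + 6) + 10| ≤ 24|s + 2| < eps provided |s + 2| < eps/24.
Take delta = min(2, eps/24). Then 0 < |s + 2| < delta gives both |s + 2| < 2 and |s + 2| < eps/24, so |(-4s^2 + 6) + 10| < eps.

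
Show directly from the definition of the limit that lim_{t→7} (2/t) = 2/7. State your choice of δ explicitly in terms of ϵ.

δ = min(7/2, (49/4)ϵ)

Suppose ϵ > 0. We seek δ > 0 such that 0 < |t − 7| < δ implies |2/t − (2/7)| < ϵ.
|2/t − (2/7)| = 2·|7 − t|/(7·|t|) = 2|t − 7|/(7|t|).
Require δ ≤ 7/2 so that |t| > 7 − 7/2 = 7/2, hence 7|t| > 49/2.
Then |2/t − (2/7)| < 2|t − 7|/(49/2), which is < ϵ when |t − 7| < (49/4)ϵ.
Take δ = min(7/2, (49/4)ϵ). Then 0 < |t − 7| < δ gives both |t − 7| < 7/2 and |t − 7| < (49/4)ϵ, so |2/t − (2/7)| < ϵ.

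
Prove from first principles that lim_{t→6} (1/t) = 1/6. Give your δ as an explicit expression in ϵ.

Let ϵ > 0 be given. We seek δ > 0 such that 0 < |t − 6| < δ implies |1/t − (1/6)| < ϵ.
|1/t − (1/6)| = |6 − t|/(6·|t|) = |t − 6|/(6|t|).
Restrict δ ≤ 3. Then |t − 6| < 3 gives |t| > 3, so 6|t| > 18.
Then |1/t − (1/6)| < |t − 6|/18, which is < ϵ when |t − 6| < 18ϵ.
Take δ = min(3, 18ϵ). Then 0 < |t − 6| < δ gives both |t − 6| < 3 and |t − 6| < 18ϵ, so |1/t − (1/6)| < ϵ.

δ = min(3, 18ϵ)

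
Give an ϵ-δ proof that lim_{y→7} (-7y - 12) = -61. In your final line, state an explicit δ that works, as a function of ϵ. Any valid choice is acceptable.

Let ϵ > 0 be given. We need δ > 0 so that 0 < |y − 7| < δ implies |(-7y - 12) + 61| < ϵ.
|(-7y - 12) + 61| = |-7y + 49| = 7|y − 7|.
So 7|y − 7| < ϵ exactly when |y − 7| < ϵ/7.
Choosing δ = ϵ/7 gives |(-7y - 12) + 61| = 7|y − 7| < ϵ whenever |y − 7| < δ.

δ = ϵ/7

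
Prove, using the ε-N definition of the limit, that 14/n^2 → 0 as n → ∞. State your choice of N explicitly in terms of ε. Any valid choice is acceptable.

Let ε > 0 be given. For n ≥ 1, |14/n^2 − 0| = 14/n^2.
14/n^2 < ε ⇔ n^2 > 14/ε ⇔ n > (14/ε)^{1/2}.
Take N = (14/ε)^{1/2}. Then n > N implies 14/n^2 < ε.

N = (14/ε)^{1/2}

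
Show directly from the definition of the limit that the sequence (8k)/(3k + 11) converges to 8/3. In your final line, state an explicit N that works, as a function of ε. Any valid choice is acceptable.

N = (88/9)/ε

Let ε > 0. For k ≥ 1, |(8k)/(3k + 11) − (8/3)| = |-88|/(3(3k + 11)) = 88/(3(3k + 11)).
Since 3k + 11 ≥ 3k for k ≥ 1, this is ≤ 88/(3·3k) = (88/9)/k.
So |(8k)/(3k + 11) − (8/3)| < ε whenever k > (88/9)/ε.
Take N = (88/9)/ε. If k > N then |(8k)/(3k + 11) − (8/3)| ≤ (88/9)/k < ε.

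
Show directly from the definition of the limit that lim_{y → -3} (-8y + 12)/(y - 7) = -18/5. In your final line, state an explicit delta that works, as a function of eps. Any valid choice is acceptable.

delta = min(5, (25/22)eps)

Suppose eps > 0. We want delta > 0 with 0 < |y + 3| < delta ⇒ |(-8y + 12)/(y - 7) + 18/5| < eps.
Combining over a common denominator, (-8y + 12)/(y - 7) + 18/5 = [(-8y + 12)·(-10) − 36·(y - 7)] / [(-10)·(y - 7)] = 44(y + 3) / ((-10)(y - 7)).
So |(-8y + 12)/(y - 7) + 18/5| = 44|y + 3| / (10·|y − 7|).
Require delta ≤ 5, so |y − 7| ≥ |-10| − |y + 3| > 10 − 5 = 5.
Hence |(-8y + 12)/(y - 7) + 18/5| < 44|y + 3|/(10·5) = (22/25)|y + 3|, which is < eps once |y + 3| < (25/22)eps.
Take delta = min(5, (25/22)eps). Then 0 < |y + 3| < delta forces both bounds, so |(-8y + 12)/(y - 7) + 18/5| < eps.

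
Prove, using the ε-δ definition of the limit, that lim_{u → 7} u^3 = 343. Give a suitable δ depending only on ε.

δ = min(2, ε/193)

Let ε > 0 be given. We seek δ > 0 with 0 < |u − 7| < δ ⇒ |u^3 − 343| < ε.
Factor: u^3 − 343 = (u − 7)(u^2 + 7u + 49), so |u^3 − 343| = |u − 7|·|u^2 + 7u + 49|.
Impose δ ≤ 2 so that |u| < 9; then |u^2 + 7u + 49| ≤ 193.
Hence |u^3 − 343| ≤ 193|u − 7|, which is < ε once |u − 7| < ε/193.
Take δ = min(2, ε/193). If 0 < |u − 7| < δ then both bounds hold and |u^3 − 343| ≤ 193|u − 7| < 193·(ε/193) = ε.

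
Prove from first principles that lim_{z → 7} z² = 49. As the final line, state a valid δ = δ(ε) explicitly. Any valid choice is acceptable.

δ = min(1, ε/15)

Let ε > 0. We seek δ > 0 with 0 < |z − 7| < δ ⇒ |z² − 49| < ε.
Factor: z² − 49 = (z − 7)(z + 7), so |z² − 49| = |z − 7|·|z + 7|.
Restrict δ ≤ 1. Then |z − 7| < 1 gives |z| < 8, so by the triangle inequality |z + 7| ≤ 8 + 7 = 15.
Hence |z² − 49| ≤ 15|z − 7|, which is < ε once |z − 7| < ε/15.
Take δ = min(1, ε/15). If 0 < |z − 7| < δ then both bounds hold and |z² − 49| ≤ 15|z − 7| < 15·(ε/15) = ε.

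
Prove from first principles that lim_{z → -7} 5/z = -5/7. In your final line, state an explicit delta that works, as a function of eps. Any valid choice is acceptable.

delta = min(7/2, (49/10)eps)

Suppose eps > 0. We seek delta > 0 such that 0 < |z + 7| < delta implies |5/z + 5/7| < eps.
|5/z + 5/7| = 5·|-7 − z|/(7·|z|) = 5|z + 7|/(7|z|).
Require delta ≤ 7/2 so that |z| > 7 − 7/2 = 7/2, hence 7|z| > 49/2.
Then |5/z + 5/7| < 5|z + 7|/(49/2), which is < eps when |z + 7| < (49/10)eps.
Take delta = min(7/2, (49/10)eps). Then 0 < |z + 7| < delta gives both |z + 7| < 7/2 and |z + 7| < (49/10)eps, so |5/z + 5/7| < eps.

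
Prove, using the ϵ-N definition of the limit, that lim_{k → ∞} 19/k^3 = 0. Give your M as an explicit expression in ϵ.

Let ϵ > 0. For k ≥ 1, |19/k^3 − 0| = 19/k^3.
19/k^3 < ϵ ⇔ k^3 > 19/ϵ ⇔ k > (19/ϵ)^{1/3}.
Take M = (19/ϵ)^{1/3}. Then k > M implies 19/k^3 < ϵ.

M = (19/ϵ)^{1/3}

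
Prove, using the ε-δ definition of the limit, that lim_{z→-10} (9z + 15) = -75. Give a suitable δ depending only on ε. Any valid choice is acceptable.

δ = ε/9

Let ε > 0 be given. We need δ > 0 so that 0 < |z + 10| < δ implies |(9z + 15) + 75| < ε.
|(9z + 15) + 75| = |9z + 90| = 9|z + 10|.
So 9|z + 10| < ε exactly when |z + 10| < ε/9.
Take δ = ε/9. If 0 < |z + 10| < δ then |(9z + 15) + 75| = 9|z + 10| < 9·(ε/9) = ε.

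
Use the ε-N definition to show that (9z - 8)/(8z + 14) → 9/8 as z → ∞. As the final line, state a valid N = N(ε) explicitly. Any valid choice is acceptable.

Suppose ε > 0. We seek N > 0 such that z > N implies |(9z - 8)/(8z + 14) − (9/8)| < ε.
(9z - 8)/(8z + 14) − (9/8) = (8(9z - 8) − 9(8z + 14)) / (8(8z + 14)) = -190/(8(8z + 14)).
For z > 0 we have 8z + 14 > 8z, so |(9z - 8)/(8z + 14) − (9/8)| = 190/(8(8z + 14)) < 190/(8·8z) = (95/32)/z.
Thus |(9z - 8)/(8z + 14) − (9/8)| < ε whenever z > (95/32)/ε.
Take N = (95/32)/ε. If z > N then |(9z - 8)/(8z + 14) − (9/8)| < (95/32)/z < ε.

N = (95/32)/ε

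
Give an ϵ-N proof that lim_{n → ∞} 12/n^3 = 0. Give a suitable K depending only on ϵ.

K = (12/ϵ)^{1/3}

Let ϵ > 0. For n ≥ 1, |12/n^3 − 0| = 12/n^3.
12/n^3 < ϵ ⇔ n^3 > 12/ϵ ⇔ n > (12/ϵ)^{1/3}.
Take K = (12/ϵ)^{1/3}. Then n > K implies 12/n^3 < ϵ.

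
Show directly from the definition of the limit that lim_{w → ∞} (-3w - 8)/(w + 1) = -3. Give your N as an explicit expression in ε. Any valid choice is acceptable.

N = 5/ε

Let ε > 0. We seek N > 0 such that w > N implies |(-3w - 8)/(w + 1) + 3| < ε.
(-3w - 8)/(w + 1) + 3 = ((-3w - 8) − (-3)(w + 1)) / ((w + 1)) = -5/((w + 1)).
For w > 0 we have w + 1 > w, so |(-3w - 8)/(w + 1) + 3| = 5/((w + 1)) < 5/(w) = 5/w.
Thus |(-3w - 8)/(w + 1) + 3| < ε whenever w > 5/ε.
Take N = 5/ε. If w > N then |(-3w - 8)/(w + 1) + 3| < 5/w < ε.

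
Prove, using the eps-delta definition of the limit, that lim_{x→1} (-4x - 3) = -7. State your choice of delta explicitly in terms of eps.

delta = eps/4

Suppose eps > 0. We need delta > 0 so that 0 < |x − 1| < delta implies |(-4x - 3) + 7| < eps.
|(-4x - 3) + 7| = |-4x + 4| = 4|x − 1|.
So 4|x − 1| < eps exactly when |x − 1| < eps/4.
Choosing delta = eps/4 gives |(-4x - 3) + 7| = 4|x − 1| < eps whenever |x − 1| < delta.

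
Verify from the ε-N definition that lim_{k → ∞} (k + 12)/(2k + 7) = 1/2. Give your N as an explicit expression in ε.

N = (17/4)/ε

Let ε > 0 be given. For k ≥ 1, |(k + 12)/(2k + 7) − (1/2)| = |17|/(2(2k + 7)) = 17/(2(2k + 7)).
Since 2k + 7 ≥ 2k for k ≥ 1, this is ≤ 17/(2·2k) = (17/4)/k.
So |(k + 12)/(2k + 7) − (1/2)| < ε whenever k > (17/4)/ε.
Take N = (17/4)/ε. If k > N then |(k + 12)/(2k + 7) − (1/2)| ≤ (17/4)/k < ε.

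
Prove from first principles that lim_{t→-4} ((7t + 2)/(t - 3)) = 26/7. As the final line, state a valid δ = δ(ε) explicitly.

Suppose ε > 0. We want δ > 0 with 0 < |t + 4| < δ ⇒ |(7t + 2)/(t - 3) − (26/7)| < ε.
Combining over a common denominator, (7t + 2)/(t - 3) − (26/7) = [(7t + 2)·(-7) − (-26)·(t - 3)] / [(-7)·(t - 3)] = -23(t + 4) / ((-7)(t - 3)).
So |(7t + 2)/(t - 3) − (26/7)| = 23|t + 4| / (7·|t − 3|).
Restrict δ ≤ 7/2. Then |t + 4| < 7/2 gives |t − 3| = |(t + 4) + (-7)| ≥ 7 − 7/2 = 7/2.
Hence |(7t + 2)/(t - 3) − (26/7)| < 23|t + 4|/(7·(7/2)) = (46/49)|t + 4|, which is < ε once |t + 4| < (49/46)ε.
Take δ = min(7/2, (49/46)ε). Then 0 < |t + 4| < δ forces both bounds, so |(7t + 2)/(t - 3) − (26/7)| < ε.

δ = min(7/2, (49/46)ε)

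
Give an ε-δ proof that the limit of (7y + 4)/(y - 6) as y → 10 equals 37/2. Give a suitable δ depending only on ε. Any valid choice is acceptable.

δ = min(2, (4/23)ε)

Let ε > 0. We want δ > 0 with 0 < |y − 10| < δ ⇒ |(7y + 4)/(y - 6) − (37/2)| < ε.
Combining over a common denominator, (7y + 4)/(y - 6) − (37/2) = [(7y + 4)·4 − 74·(y - 6)] / [4·(y - 6)] = -46(y − 10) / (4(y - 6)).
So |(7y + 4)/(y - 6) − (37/2)| = 46|y − 10| / (4·|y − 6|).
Restrict δ ≤ 2. Then |y − 10| < 2 gives |y − 6| = |(y − 10) + 4| ≥ 4 − 2 = 2.
Hence |(7y + 4)/(y - 6) − (37/2)| < 46|y − 10|/(4·2) = (23/4)|y − 10|, which is < ε once |y − 10| < (4/23)ε.
Take δ = min(2, (4/23)ε). Then 0 < |y − 10| < δ forces both bounds, so |(7y + 4)/(y - 6) − (37/2)| < ε.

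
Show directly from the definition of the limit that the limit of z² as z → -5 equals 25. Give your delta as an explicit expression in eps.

delta = min(1, eps/11)

Let eps > 0. We seek delta > 0 with 0 < |z + 5| < delta ⇒ |z² − 25| < eps.
Factor: z² − 25 = (z + 5)(z - 5), so |z² − 25| = |z + 5|·|z - 5|.
Impose delta ≤ 1 so that |z| < 6; then |z - 5| ≤ 11.
Hence |z² − 25| ≤ 11|z + 5|, which is < eps once |z + 5| < eps/11.
Take delta = min(1, eps/11). If 0 < |z + 5| < delta then both bounds hold and |z² − 25| ≤ 11|z + 5| < 11·(eps/11) = eps.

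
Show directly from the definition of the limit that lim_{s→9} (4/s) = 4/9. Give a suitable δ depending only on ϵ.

δ = min(9/2, (81/8)ϵ)

Fix ϵ > 0. We seek δ > 0 such that 0 < |s − 9| < δ implies |4/s − (4/9)| < ϵ.
|4/s − (4/9)| = 4·|9 − s|/(9·|s|) = 4|s − 9|/(9|s|).
Require δ ≤ 9/2 so that |s| > 9 − 9/2 = 9/2, hence 9|s| > 81/2.
Then |4/s − (4/9)| < 4|s − 9|/(81/2), which is < ϵ when |s − 9| < (81/8)ϵ.
Take δ = min(9/2, (81/8)ϵ). Then 0 < |s − 9| < δ gives both |s − 9| < 9/2 and |s − 9| < (81/8)ϵ, so |4/s − (4/9)| < ϵ.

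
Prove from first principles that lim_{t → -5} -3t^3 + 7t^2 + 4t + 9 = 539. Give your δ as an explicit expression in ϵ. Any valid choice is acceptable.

Let ϵ > 0. We want δ > 0 such that 0 < |t + 5| < δ implies |(-3t^3 + 7t^2 + 4t + 9) − 539| < ϵ.
(-3t^3 + 7t^2 + 4t + 9) − 539 = -3t^3 + 7t^2 + 4t - 530 = (t + 5)(-3t^2 + 22t - 106).
So |(-3t^3 + 7t^2 + 4t + 9) − 539| = |t + 5|·|-3t^2 + 22t - 106|.
Assume first that |t + 5| < 1, so |t| < 6. Then |-3t^2 + 22t - 106| ≤ 3·6^2 + 22·6 + 106 = 346.
Hence |(-3t^3 + 7t^2 + 4t + 9) − 539| ≤ 346|t + 5| < ϵ provided |t + 5| < ϵ/346.
Choosing δ = min(1, ϵ/346) ensures both conditions, hence |(-3t^3 + 7t^2 + 4t + 9) − 539| < ϵ.

δ = min(1, ϵ/346)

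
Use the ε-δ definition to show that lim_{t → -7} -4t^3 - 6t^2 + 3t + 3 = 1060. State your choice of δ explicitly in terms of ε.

Fix ε > 0. We want δ > 0 such that 0 < |t + 7| < δ implies |(-4t^3 - 6t^2 + 3t + 3) − 1060| < ε.
(-4t^3 - 6t^2 + 3t + 3) − 1060 = -4t^3 - 6t^2 + 3t - 1057 = (t + 7)(-4t^2 + 22t - 151).
So |(-4t^3 - 6t^2 + 3t + 3) − 1060| = |t + 7|·|-4t^2 + 22t - 151|.
Assume first that |t + 7| < 1, so |t| < 8. Then |-4t^2 + 22t - 151| ≤ 4·8^2 + 22·8 + 151 = 583.
Hence |(-4t^3 - 6t^2 + 3t + 3) − 1060| ≤ 583|t + 7| < ε provided |t + 7| < ε/583.
Take δ = min(1, ε/583). Then 0 < |t + 7| < δ gives both |t + 7| < 1 and |t + 7| < ε/583, so |(-4t^3 - 6t^2 + 3t + 3) − 1060| < ε.

δ = min(1, ε/583)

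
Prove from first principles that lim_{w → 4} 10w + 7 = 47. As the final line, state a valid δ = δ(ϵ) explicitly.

δ = ϵ/10

Fix ϵ > 0. We need δ > 0 so that 0 < |w − 4| < δ implies |(10w + 7) − 47| < ϵ.
Since (10w + 7) − 47 = 10(w − 4), we have |(10w + 7) − 47| = 10|w − 4|.
Thus it suffices that |w − 4| < ϵ/10.
Choosing δ = ϵ/10 gives |(10w + 7) − 47| = 10|w − 4| < ϵ whenever |w − 4| < δ.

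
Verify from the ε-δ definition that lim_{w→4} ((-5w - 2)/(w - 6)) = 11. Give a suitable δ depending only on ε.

Let ε > 0. We want δ > 0 with 0 < |w − 4| < δ ⇒ |(-5w - 2)/(w - 6) − 11| < ε.
Combining over a common denominator, (-5w - 2)/(w - 6) − 11 = [(-5w - 2)·(-2) − (-22)·(w - 6)] / [(-2)·(w - 6)] = 32(w − 4) / ((-2)(w - 6)).
So |(-5w - 2)/(w - 6) − 11| = 32|w − 4| / (2·|w − 6|).
Restrict δ ≤ 1. Then |w − 4| < 1 gives |w − 6| = |(w − 4) + (-2)| ≥ 2 − 1 = 1.
Hence |(-5w - 2)/(w - 6) − 11| < 32|w − 4|/(2·1) = 16|w − 4|, which is < ε once |w − 4| < (1/16)ε.
Take δ = min(1, (1/16)ε). Then 0 < |w − 4| < δ forces both bounds, so |(-5w - 2)/(w - 6) − 11| < ε.

δ = min(1, (1/16)ε)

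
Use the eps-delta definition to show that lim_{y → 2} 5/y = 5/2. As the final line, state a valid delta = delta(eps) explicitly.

delta = min(1, (2/5)eps)

Let eps > 0 be given. We seek delta > 0 such that 0 < |y − 2| < delta implies |5/y − (5/2)| < eps.
|5/y − (5/2)| = 5·|2 − y|/(2·|y|) = 5|y − 2|/(2|y|).
Restrict delta ≤ 1. Then |y − 2| < 1 gives |y| > 1, so 2|y| > 2.
Then |5/y − (5/2)| < 5|y − 2|/2, which is < eps when |y − 2| < (2/5)eps.
Take delta = min(1, (2/5)eps). Then 0 < |y − 2| < delta gives both |y − 2| < 1 and |y − 2| < (2/5)eps, so |5/y − (5/2)| < eps.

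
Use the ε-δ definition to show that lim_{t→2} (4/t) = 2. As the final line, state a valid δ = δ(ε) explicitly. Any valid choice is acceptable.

δ = min(1, (1/2)ε)

Let ε > 0 be given. We seek δ > 0 such that 0 < |t − 2| < δ implies |4/t − 2| < ε.
|4/t − 2| = 4·|2 − t|/(2·|t|) = 4|t − 2|/(2|t|).
Require δ ≤ 1 so that |t| > 2 − 1 = 1, hence 2|t| > 2.
Then |4/t − 2| < 4|t − 2|/2, which is < ε when |t − 2| < (1/2)ε.
Take δ = min(1, (1/2)ε). Then 0 < |t − 2| < δ gives both |t − 2| < 1 and |t − 2| < (1/2)ε, so |4/t − 2| < ε.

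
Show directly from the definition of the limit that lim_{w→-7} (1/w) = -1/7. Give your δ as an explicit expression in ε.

Let ε > 0. We seek δ > 0 such that 0 < |w + 7| < δ implies |1/w + 1/7| < ε.
|1/w + 1/7| = |-7 − w|/(7·|w|) = |w + 7|/(7|w|).
Restrict δ ≤ 7/2. Then |w + 7| < 7/2 gives |w| > 7/2, so 7|w| > 49/2.
Then |1/w + 1/7| < |w + 7|/(49/2), which is < ε when |w + 7| < (49/2)ε.
Take δ = min(7/2, (49/2)ε). Then 0 < |w + 7| < δ gives both |w + 7| < 7/2 and |w + 7| < (49/2)ε, so |1/w + 1/7| < ε.

δ = min(7/2, (49/2)ε)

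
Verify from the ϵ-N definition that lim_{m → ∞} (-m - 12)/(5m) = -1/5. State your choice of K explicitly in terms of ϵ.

K = (12/5)/ϵ

Let ϵ > 0. For m ≥ 1, |(-m - 12)/(5m) + 1/5| = |-60|/(5(5m)) = 60/(5(5m)).
Since 5m ≥ 5m for m ≥ 1, this is ≤ 60/(5·5m) = (12/5)/m.
So |(-m - 12)/(5m) + 1/5| < ϵ whenever m > (12/5)/ϵ.
Take K = (12/5)/ϵ. If m > K then |(-m - 12)/(5m) + 1/5| ≤ (12/5)/m < ϵ.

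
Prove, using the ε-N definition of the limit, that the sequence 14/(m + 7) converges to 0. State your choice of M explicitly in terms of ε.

Fix ε > 0. For m ≥ 1, |14/(m + 7) − 0| = 14/(m + 7) ≤ 14/m.
We need 14/m < ε, i.e. m > 14/ε.
Take M = 14/ε. If m > M then |14/(m + 7)| ≤ 14/m < ε.

M = 14/ε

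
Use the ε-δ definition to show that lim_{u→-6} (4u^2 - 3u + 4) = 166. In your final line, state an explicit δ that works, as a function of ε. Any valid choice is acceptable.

Let ε > 0 be given. We want δ > 0 such that 0 < |u + 6| < δ implies |(4u^2 - 3u + 4) − 166| < ε.
(4u^2 - 3u + 4) − 166 = 4u^2 - 3u - 162 = (u + 6)(4u - 27).
So |(4u^2 - 3u + 4) − 166| = |u + 6|·|4u - 27|.
Require δ ≤ 2. Then |u + 6| < 2 gives |u| < 8, and by the triangle inequality |4u - 27| ≤ 4·8 + 27 = 59.
Hence |(4u^2 - 3u + 4) − 166| ≤ 59|u + 6| < ε provided |u + 6| < ε/59.
Choosing δ = min(2, ε/59) ensures both conditions, hence |(4u^2 - 3u + 4) − 166| < ε.

δ = min(2, ε/59)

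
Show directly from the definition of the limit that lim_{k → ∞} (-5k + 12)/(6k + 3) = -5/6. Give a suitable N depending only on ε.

N = (29/12)/ε

Fix ε > 0. For k ≥ 1, |(-5k + 12)/(6k + 3) + 5/6| = |87|/(6(6k + 3)) = 87/(6(6k + 3)).
Since 6k + 3 ≥ 6k for k ≥ 1, this is ≤ 87/(6·6k) = (29/12)/k.
So |(-5k + 12)/(6k + 3) + 5/6| < ε whenever k > (29/12)/ε.
Take N = (29/12)/ε. If k > N then |(-5k + 12)/(6k + 3) + 5/6| ≤ (29/12)/k < ε.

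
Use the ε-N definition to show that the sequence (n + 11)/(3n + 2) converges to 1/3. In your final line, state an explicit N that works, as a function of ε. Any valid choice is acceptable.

Let ε > 0 be given. For n ≥ 1, |(n + 11)/(3n + 2) − (1/3)| = |31|/(3(3n + 2)) = 31/(3(3n + 2)).
Since 3n + 2 ≥ 3n for n ≥ 1, this is ≤ 31/(3·3n) = (31/9)/n.
So |(n + 11)/(3n + 2) − (1/3)| < ε whenever n > (31/9)/ε.
Take N = (31/9)/ε. If n > N then |(n + 11)/(3n + 2) − (1/3)| ≤ (31/9)/n < ε.

N = (31/9)/ε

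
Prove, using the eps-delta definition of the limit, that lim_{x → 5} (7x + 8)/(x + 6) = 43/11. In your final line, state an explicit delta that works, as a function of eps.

delta = min(11/2, (121/68)eps)

Let eps > 0 be given. We want delta > 0 with 0 < |x − 5| < delta ⇒ |(7x + 8)/(x + 6) − (43/11)| < eps.
Combining over a common denominator, (7x + 8)/(x + 6) − (43/11) = [(7x + 8)·11 − 43·(x + 6)] / [11·(x + 6)] = 34(x − 5) / (11(x + 6)).
So |(7x + 8)/(x + 6) − (43/11)| = 34|x − 5| / (11·|x + 6|).
Restrict delta ≤ 11/2. Then |x − 5| < 11/2 gives |x + 6| = |(x − 5) + 11| ≥ 11 − 11/2 = 11/2.
Hence |(7x + 8)/(x + 6) − (43/11)| < 34|x − 5|/(11·(11/2)) = (68/121)|x − 5|, which is < eps once |x − 5| < (121/68)eps.
Take delta = min(11/2, (121/68)eps). Then 0 < |x − 5| < delta forces both bounds, so |(7x + 8)/(x + 6) − (43/11)| < eps.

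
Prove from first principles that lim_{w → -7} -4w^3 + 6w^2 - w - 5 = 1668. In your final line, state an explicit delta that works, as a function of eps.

Fix eps > 0. We want delta > 0 such that 0 < |w + 7| < delta implies |(-4w^3 + 6w^2 - w - 5) − 1668| < eps.
(-4w^3 + 6w^2 - w - 5) − 1668 = -4w^3 + 6w^2 - w - 1673 = (w + 7)(-4w^2 + 34w - 239).
So |(-4w^3 + 6w^2 - w - 5) − 1668| = |w + 7|·|-4w^2 + 34w - 239|.
Assume first that |w + 7| < 1, so |w| < 8. Then |-4w^2 + 34w - 239| ≤ 4·8^2 + 34·8 + 239 = 767.
Hence |(-4w^3 + 6w^2 - w - 5) − 1668| ≤ 767|w + 7| < eps provided |w + 7| < eps/767.
Choosing delta = min(1, eps/767) ensures both conditions, hence |(-4w^3 + 6w^2 - w - 5) − 1668| < eps.

delta = min(1, eps/767)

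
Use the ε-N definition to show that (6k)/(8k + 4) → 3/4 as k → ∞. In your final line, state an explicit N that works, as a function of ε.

Let ε > 0 be given. For k ≥ 1, |(6k)/(8k + 4) − (3/4)| = |-24|/(8(8k + 4)) = 24/(8(8k + 4)).
Since 8k + 4 ≥ 8k for k ≥ 1, this is ≤ 24/(8·8k) = (3/8)/k.
So |(6k)/(8k + 4) − (3/4)| < ε whenever k > (3/8)/ε.
Take N = (3/8)/ε. If k > N then |(6k)/(8k + 4) − (3/4)| ≤ (3/8)/k < ε.

N = (3/8)/ε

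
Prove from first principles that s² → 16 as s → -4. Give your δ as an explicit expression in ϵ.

δ = min(1, ϵ/9)

Suppose ϵ > 0. We seek δ > 0 with 0 < |s + 4| < δ ⇒ |s² − 16| < ϵ.
Factor: s² − 16 = (s + 4)(s - 4), so |s² − 16| = |s + 4|·|s - 4|.
Restrict δ ≤ 1. Then |s + 4| < 1 gives |s| < 5, so by the triangle inequality |s - 4| ≤ 5 + 4 = 9.
Hence |s² − 16| ≤ 9|s + 4|, which is < ϵ once |s + 4| < ϵ/9.
Take δ = min(1, ϵ/9). If 0 < |s + 4| < δ then both bounds hold and |s² − 16| ≤ 9|s + 4| < 9·(ϵ/9) = ϵ.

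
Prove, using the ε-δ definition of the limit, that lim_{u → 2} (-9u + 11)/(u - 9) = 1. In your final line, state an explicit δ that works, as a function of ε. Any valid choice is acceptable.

δ = min(7/2, (7/20)ε)

Fix ε > 0. We want δ > 0 with 0 < |u − 2| < δ ⇒ |(-9u + 11)/(u - 9) − 1| < ε.
Combining over a common denominator, (-9u + 11)/(u - 9) − 1 = [(-9u + 11)·(-7) − (-7)·(u - 9)] / [(-7)·(u - 9)] = 70(u − 2) / ((-7)(u - 9)).
So |(-9u + 11)/(u - 9) − 1| = 70|u − 2| / (7·|u − 9|).
Restrict δ ≤ 7/2. Then |u − 2| < 7/2 gives |u − 9| = |(u − 2) + (-7)| ≥ 7 − 7/2 = 7/2.
Hence |(-9u + 11)/(u - 9) − 1| < 70|u − 2|/(7·(7/2)) = (20/7)|u − 2|, which is < ε once |u − 2| < (7/20)ε.
Take δ = min(7/2, (7/20)ε). Then 0 < |u − 2| < δ forces both bounds, so |(-9u + 11)/(u - 9) − 1| < ε.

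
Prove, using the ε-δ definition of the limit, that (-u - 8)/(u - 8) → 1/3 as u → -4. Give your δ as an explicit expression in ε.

Suppose ε > 0. We want δ > 0 with 0 < |u + 4| < δ ⇒ |(-u - 8)/(u - 8) − (1/3)| < ε.
Combining over a common denominator, (-u - 8)/(u - 8) − (1/3) = [(-u - 8)·(-12) − (-4)·(u - 8)] / [(-12)·(u - 8)] = 16(u + 4) / ((-12)(u - 8)).
So |(-u - 8)/(u - 8) − (1/3)| = 16|u + 4| / (12·|u − 8|).
Restrict δ ≤ 6. Then |u + 4| < 6 gives |u − 8| = |(u + 4) + (-12)| ≥ 12 − 6 = 6.
Hence |(-u - 8)/(u - 8) − (1/3)| < 16|u + 4|/(12·6) = (2/9)|u + 4|, which is < ε once |u + 4| < (9/2)ε.
Take δ = min(6, (9/2)ε). Then 0 < |u + 4| < δ forces both bounds, so |(-u - 8)/(u - 8) − (1/3)| < ε.

δ = min(6, (9/2)ε)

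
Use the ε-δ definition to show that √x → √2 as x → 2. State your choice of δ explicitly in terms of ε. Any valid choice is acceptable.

δ = min(2, √2·ε)

Let ε > 0. We want δ > 0 such that 0 < |x − 2| < δ implies |√x − √2| < ε.
Rationalise: √x − √2 = (x − 2)/(√x + √2), so |√x − √2| = |x − 2|/(√x + √2).
Restrict δ ≤ 2 so that |x − 2| < 2 forces x > 0, and then √x + √2 > √2.
Hence |√x − √2| < |x − 2|/√2, which is < ε once |x − 2| < √2·ε.
Take δ = min(2, √2·ε). If 0 < |x − 2| < δ then x > 0 and |√x − √2| < |x − 2|/√2 < ε.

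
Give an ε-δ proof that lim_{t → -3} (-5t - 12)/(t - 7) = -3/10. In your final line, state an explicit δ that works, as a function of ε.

Let ε > 0 be given. We want δ > 0 with 0 < |t + 3| < δ ⇒ |(-5t - 12)/(t - 7) + 3/10| < ε.
Combining over a common denominator, (-5t - 12)/(t - 7) + 3/10 = [(-5t - 12)·(-10) − 3·(t - 7)] / [(-10)·(t - 7)] = 47(t + 3) / ((-10)(t - 7)).
So |(-5t - 12)/(t - 7) + 3/10| = 47|t + 3| / (10·|t − 7|).
Restrict δ ≤ 5. Then |t + 3| < 5 gives |t − 7| = |(t + 3) + (-10)| ≥ 10 − 5 = 5.
Hence |(-5t - 12)/(t - 7) + 3/10| < 47|t + 3|/(10·5) = (47/50)|t + 3|, which is < ε once |t + 3| < (50/47)ε.
Take δ = min(5, (50/47)ε). Then 0 < |t + 3| < δ forces both bounds, so |(-5t - 12)/(t - 7) + 3/10| < ε.

δ = min(5, (50/47)ε)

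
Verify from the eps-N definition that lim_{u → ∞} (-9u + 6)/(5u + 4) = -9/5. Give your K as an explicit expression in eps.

K = (66/25)/eps

Let eps > 0 be given. We seek K > 0 such that u > K implies |(-9u + 6)/(5u + 4) + 9/5| < eps.
(-9u + 6)/(5u + 4) + 9/5 = (5(-9u + 6) − (-9)(5u + 4)) / (5(5u + 4)) = 66/(5(5u + 4)).
For u > 0 we have 5u + 4 > 5u, so |(-9u + 6)/(5u + 4) + 9/5| = 66/(5(5u + 4)) < 66/(5·5u) = (66/25)/u.
Thus |(-9u + 6)/(5u + 4) + 9/5| < eps whenever u > (66/25)/eps.
Take K = (66/25)/eps. If u > K then |(-9u + 6)/(5u + 4) + 9/5| < (66/25)/u < eps.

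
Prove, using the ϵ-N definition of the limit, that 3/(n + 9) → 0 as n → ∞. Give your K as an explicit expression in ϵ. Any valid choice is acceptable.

Fix ϵ > 0. For n ≥ 1, |3/(n + 9) − 0| = 3/(n + 9) ≤ 3/n.
We need 3/n < ϵ, i.e. n > 3/ϵ.
Take K = 3/ϵ. If n > K then |3/(n + 9)| ≤ 3/n < ϵ.

K = 3/ϵ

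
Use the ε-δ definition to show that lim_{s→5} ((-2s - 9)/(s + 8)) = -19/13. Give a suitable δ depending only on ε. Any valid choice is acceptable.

δ = min(13/2, (169/14)ε)

Let ε > 0. We want δ > 0 with 0 < |s − 5| < δ ⇒ |(-2s - 9)/(s + 8) + 19/13| < ε.
Combining over a common denominator, (-2s - 9)/(s + 8) + 19/13 = [(-2s - 9)·13 − (-19)·(s + 8)] / [13·(s + 8)] = -7(s − 5) / (13(s + 8)).
So |(-2s - 9)/(s + 8) + 19/13| = 7|s − 5| / (13·|s + 8|).
Require δ ≤ 13/2, so |s + 8| ≥ |13| − |s − 5| > 13 − 13/2 = 13/2.
Hence |(-2s - 9)/(s + 8) + 19/13| < 7|s − 5|/(13·(13/2)) = (14/169)|s − 5|, which is < ε once |s − 5| < (169/14)ε.
Take δ = min(13/2, (169/14)ε). Then 0 < |s − 5| < δ forces both bounds, so |(-2s - 9)/(s + 8) + 19/13| < ε.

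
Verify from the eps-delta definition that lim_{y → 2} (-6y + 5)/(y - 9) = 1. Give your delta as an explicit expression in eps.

Let eps > 0. We want delta > 0 with 0 < |y − 2| < delta ⇒ |(-6y + 5)/(y - 9) − 1| < eps.
Combining over a common denominator, (-6y + 5)/(y - 9) − 1 = [(-6y + 5)·(-7) − (-7)·(y - 9)] / [(-7)·(y - 9)] = 49(y − 2) / ((-7)(y - 9)).
So |(-6y + 5)/(y - 9) − 1| = 49|y − 2| / (7·|y − 9|).
Require delta ≤ 7/2, so |y − 9| ≥ |-7| − |y − 2| > 7 − 7/2 = 7/2.
Hence |(-6y + 5)/(y - 9) − 1| < 49|y − 2|/(7·(7/2)) = 2|y − 2|, which is < eps once |y − 2| < (1/2)eps.
Take delta = min(7/2, (1/2)eps). Then 0 < |y − 2| < delta forces both bounds, so |(-6y + 5)/(y - 9) − 1| < eps.

delta = min(7/2, (1/2)eps)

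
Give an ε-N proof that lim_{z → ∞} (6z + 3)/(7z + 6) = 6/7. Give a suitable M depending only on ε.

Suppose ε > 0. We seek M > 0 such that z > M implies |(6z + 3)/(7z + 6) − (6/7)| < ε.
(6z + 3)/(7z + 6) − (6/7) = (7(6z + 3) − 6(7z + 6)) / (7(7z + 6)) = -15/(7(7z + 6)).
For z > 0 we have 7z + 6 > 7z, so |(6z + 3)/(7z + 6) − (6/7)| = 15/(7(7z + 6)) < 15/(7·7z) = (15/49)/z.
Thus |(6z + 3)/(7z + 6) − (6/7)| < ε whenever z > (15/49)/ε.
Take M = (15/49)/ε. If z > M then |(6z + 3)/(7z + 6) − (6/7)| < (15/49)/z < ε.

M = (15/49)/ε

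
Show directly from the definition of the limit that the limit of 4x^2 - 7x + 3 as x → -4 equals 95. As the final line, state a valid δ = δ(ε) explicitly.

δ = min(1, ε/43)

Fix ε > 0. We want δ > 0 such that 0 < |x + 4| < δ implies |(4x^2 - 7x + 3) − 95| < ε.
(4x^2 - 7x + 3) − 95 = 4x^2 - 7x - 92 = (x + 4)(4x - 23).
So |(4x^2 - 7x + 3) − 95| = |x + 4|·|4x - 23|.
Require δ ≤ 1. Then |x + 4| < 1 gives |x| < 5, and by the triangle inequality |4x - 23| ≤ 4·5 + 23 = 43.
Hence |(4x^2 - 7x + 3) − 95| ≤ 43|x + 4| < ε provided |x + 4| < ε/43.
Take δ = min(1, ε/43). Then 0 < |x + 4| < δ gives both |x + 4| < 1 and |x + 4| < ε/43, so |(4x^2 - 7x + 3) − 95| < ε.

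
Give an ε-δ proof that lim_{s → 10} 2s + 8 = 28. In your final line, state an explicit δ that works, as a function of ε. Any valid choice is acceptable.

Let ε > 0. We need δ > 0 so that 0 < |s − 10| < δ implies |(2s + 8) − 28| < ε.
Since (2s + 8) − 28 = 2(s − 10), we have |(2s + 8) − 28| = 2|s − 10|.
Thus it suffices that |s − 10| < ε/2.
Choosing δ = ε/2 gives |(2s + 8) − 28| = 2|s − 10| < ε whenever |s − 10| < δ.

δ = ε/2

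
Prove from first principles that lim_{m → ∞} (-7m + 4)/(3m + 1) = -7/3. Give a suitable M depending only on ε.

M = (19/9)/ε

Suppose ε > 0. For m ≥ 1, |(-7m + 4)/(3m + 1) + 7/3| = |19|/(3(3m + 1)) = 19/(3(3m + 1)).
Since 3m + 1 ≥ 3m for m ≥ 1, this is ≤ 19/(3·3m) = (19/9)/m.
So |(-7m + 4)/(3m + 1) + 7/3| < ε whenever m > (19/9)/ε.
Take M = (19/9)/ε. If m > M then |(-7m + 4)/(3m + 1) + 7/3| ≤ (19/9)/m < ε.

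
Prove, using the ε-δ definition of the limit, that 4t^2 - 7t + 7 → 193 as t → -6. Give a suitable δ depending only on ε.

δ = min(2, ε/63)

Suppose ε > 0. We want δ > 0 such that 0 < |t + 6| < δ implies |(4t^2 - 7t + 7) − 193| < ε.
(4t^2 - 7t + 7) − 193 = 4t^2 - 7t - 186 = (t + 6)(4t - 31).
So |(4t^2 - 7t + 7) − 193| = |t + 6|·|4t - 31|.
Require δ ≤ 2. Then |t + 6| < 2 gives |t| < 8, and by the triangle inequality |4t - 31| ≤ 4·8 + 31 = 63.
Hence |(4t^2 - 7t + 7) − 193| ≤ 63|t + 6| < ε provided |t + 6| < ε/63.
Take δ = min(2, ε/63). Then 0 < |t + 6| < δ gives both |t + 6| < 2 and |t + 6| < ε/63, so |(4t^2 - 7t + 7) − 193| < ε.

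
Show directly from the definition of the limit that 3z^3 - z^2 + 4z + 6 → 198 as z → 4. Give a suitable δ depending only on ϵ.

Let ϵ > 0 be given. We want δ > 0 such that 0 < |z − 4| < δ implies |(3z^3 - z^2 + 4z + 6) − 198| < ϵ.
(3z^3 - z^2 + 4z + 6) − 198 = 3z^3 - z^2 + 4z - 192 = (z − 4)(3z^2 + 11z + 48).
So |(3z^3 - z^2 + 4z + 6) − 198| = |z − 4|·|3z^2 + 11z + 48|.
Assume first that |z − 4| < 1, so |z| < 5. Then |3z^2 + 11z + 48| ≤ 3·5^2 + 11·5 + 48 = 178.
Hence |(3z^3 - z^2 + 4z + 6) − 198| ≤ 178|z − 4| < ϵ provided |z − 4| < ϵ/178.
Choosing δ = min(1, ϵ/178) ensures both conditions, hence |(3z^3 - z^2 + 4z + 6) − 198| < ϵ.

δ = min(1, ϵ/178)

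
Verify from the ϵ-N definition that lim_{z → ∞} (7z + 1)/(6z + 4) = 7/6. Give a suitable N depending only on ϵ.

N = (11/18)/ϵ

Let ϵ > 0. We seek N > 0 such that z > N implies |(7z + 1)/(6z + 4) − (7/6)| < ϵ.
(7z + 1)/(6z + 4) − (7/6) = (6(7z + 1) − 7(6z + 4)) / (6(6z + 4)) = -22/(6(6z + 4)).
For z > 0 we have 6z + 4 > 6z, so |(7z + 1)/(6z + 4) − (7/6)| = 22/(6(6z + 4)) < 22/(6·6z) = (11/18)/z.
Thus |(7z + 1)/(6z + 4) − (7/6)| < ϵ whenever z > (11/18)/ϵ.
Take N = (11/18)/ϵ. If z > N then |(7z + 1)/(6z + 4) − (7/6)| < (11/18)/z < ϵ.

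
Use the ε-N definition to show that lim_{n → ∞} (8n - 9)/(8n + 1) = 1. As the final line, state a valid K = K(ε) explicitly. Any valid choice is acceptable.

K = (5/4)/ε

Let ε > 0 be given. For n ≥ 1, |(8n - 9)/(8n + 1) − 1| = |-80|/(8(8n + 1)) = 80/(8(8n + 1)).
Since 8n + 1 ≥ 8n for n ≥ 1, this is ≤ 80/(8·8n) = (5/4)/n.
So |(8n - 9)/(8n + 1) − 1| < ε whenever n > (5/4)/ε.
Take K = (5/4)/ε. If n > K then |(8n - 9)/(8n + 1) − 1| ≤ (5/4)/n < ε.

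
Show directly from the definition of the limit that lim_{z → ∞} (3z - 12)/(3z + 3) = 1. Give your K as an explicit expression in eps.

Suppose eps > 0. We seek K > 0 such that z > K implies |(3z - 12)/(3z + 3) − 1| < eps.
(3z - 12)/(3z + 3) − 1 = (3(3z - 12) − 3(3z + 3)) / (3(3z + 3)) = -45/(3(3z + 3)).
For z > 0 we have 3z + 3 > 3z, so |(3z - 12)/(3z + 3) − 1| = 45/(3(3z + 3)) < 45/(3·3z) = 5/z.
Thus |(3z - 12)/(3z + 3) − 1| < eps whenever z > 5/eps.
Take K = 5/eps. If z > K then |(3z - 12)/(3z + 3) − 1| < 5/z < eps.

K = 5/eps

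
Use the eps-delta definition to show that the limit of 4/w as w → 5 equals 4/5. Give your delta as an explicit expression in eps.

delta = min(5/2, (25/8)eps)

Suppose eps > 0. We seek delta > 0 such that 0 < |w − 5| < delta implies |4/w − (4/5)| < eps.
|4/w − (4/5)| = 4·|5 − w|/(5·|w|) = 4|w − 5|/(5|w|).
Require delta ≤ 5/2 so that |w| > 5 − 5/2 = 5/2, hence 5|w| > 25/2.
Then |4/w − (4/5)| < 4|w − 5|/(25/2), which is < eps when |w − 5| < (25/8)eps.
Take delta = min(5/2, (25/8)eps). Then 0 < |w − 5| < delta gives both |w − 5| < 5/2 and |w − 5| < (25/8)eps, so |4/w − (4/5)| < eps.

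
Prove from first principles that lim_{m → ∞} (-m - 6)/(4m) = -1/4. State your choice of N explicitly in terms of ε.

Fix ε > 0. For m ≥ 1, |(-m - 6)/(4m) + 1/4| = |-24|/(4(4m)) = 24/(4(4m)).
Since 4m ≥ 4m for m ≥ 1, this is ≤ 24/(4·4m) = (3/2)/m.
So |(-m - 6)/(4m) + 1/4| < ε whenever m > (3/2)/ε.
Take N = (3/2)/ε. If m > N then |(-m - 6)/(4m) + 1/4| ≤ (3/2)/m < ε.

N = (3/2)/ε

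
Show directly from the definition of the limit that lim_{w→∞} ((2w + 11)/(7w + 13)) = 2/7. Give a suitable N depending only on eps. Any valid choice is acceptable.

N = (51/49)/eps

Suppose eps > 0. We seek N > 0 such that w > N implies |(2w + 11)/(7w + 13) − (2/7)| < eps.
(2w + 11)/(7w + 13) − (2/7) = (7(2w + 11) − 2(7w + 13)) / (7(7w + 13)) = 51/(7(7w + 13)).
For w > 0 we have 7w + 13 > 7w, so |(2w + 11)/(7w + 13) − (2/7)| = 51/(7(7w + 13)) < 51/(7·7w) = (51/49)/w.
Thus |(2w + 11)/(7w + 13) − (2/7)| < eps whenever w > (51/49)/eps.
Take N = (51/49)/eps. If w > N then |(2w + 11)/(7w + 13) − (2/7)| < (51/49)/w < eps.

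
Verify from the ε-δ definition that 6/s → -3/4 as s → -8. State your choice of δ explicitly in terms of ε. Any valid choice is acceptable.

Fix ε > 0. We seek δ > 0 such that 0 < |s + 8| < δ implies |6/s + 3/4| < ε.
|6/s + 3/4| = 6·|-8 − s|/(8·|s|) = 6|s + 8|/(8|s|).
Restrict δ ≤ 4. Then |s + 8| < 4 gives |s| > 4, so 8|s| > 32.
Then |6/s + 3/4| < 6|s + 8|/32, which is < ε when |s + 8| < (16/3)ε.
Take δ = min(4, (16/3)ε). Then 0 < |s + 8| < δ gives both |s + 8| < 4 and |s + 8| < (16/3)ε, so |6/s + 3/4| < ε.

δ = min(4, (16/3)ε)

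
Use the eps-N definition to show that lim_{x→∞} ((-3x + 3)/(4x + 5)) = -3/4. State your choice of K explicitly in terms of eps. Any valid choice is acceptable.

K = (27/16)/eps

Let eps > 0. We seek K > 0 such that x > K implies |(-3x + 3)/(4x + 5) + 3/4| < eps.
(-3x + 3)/(4x + 5) + 3/4 = (4(-3x + 3) − (-3)(4x + 5)) / (4(4x + 5)) = 27/(4(4x + 5)).
For x > 0 we have 4x + 5 > 4x, so |(-3x + 3)/(4x + 5) + 3/4| = 27/(4(4x + 5)) < 27/(4·4x) = (27/16)/x.
Thus |(-3x + 3)/(4x + 5) + 3/4| < eps whenever x > (27/16)/eps.
Take K = (27/16)/eps. If x > K then |(-3x + 3)/(4x + 5) + 3/4| < (27/16)/x < eps.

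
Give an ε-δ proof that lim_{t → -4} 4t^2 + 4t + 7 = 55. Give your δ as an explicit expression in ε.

Let ε > 0 be given. We want δ > 0 such that 0 < |t + 4| < δ implies |(4t^2 + 4t + 7) − 55| < ε.
(4t^2 + 4t + 7) − 55 = 4t^2 + 4t - 48 = (t + 4)(4t - 12).
So |(4t^2 + 4t + 7) − 55| = |t + 4|·|4t - 12|.
Require δ ≤ 1. Then |t + 4| < 1 gives |t| < 5, and by the triangle inequality |4t - 12| ≤ 4·5 + 12 = 32.
Hence |(4t^2 + 4t + 7) − 55| ≤ 32|t + 4| < ε provided |t + 4| < ε/32.
Choosing δ = min(1, ε/32) ensures both conditions, hence |(4t^2 + 4t + 7) − 55| < ε.

δ = min(1, ε/32)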